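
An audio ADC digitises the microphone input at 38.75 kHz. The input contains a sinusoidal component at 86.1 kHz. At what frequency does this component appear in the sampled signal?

8.6 kHz

86.1 kHz mod fs = 8.6 kHz.
8.6 kHz ≤ fs/2 = 19.375 kHz, appears at 8.6 kHz.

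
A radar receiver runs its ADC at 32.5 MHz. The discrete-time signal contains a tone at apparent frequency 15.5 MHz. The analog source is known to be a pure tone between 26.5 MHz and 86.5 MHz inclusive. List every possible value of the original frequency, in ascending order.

Frequencies that alias to 15.5 MHz are k·fs ± 15.5 MHz for integer k ≥ 0.
k=0: 15.5 MHz.
k=1: 17 MHz, 48 MHz.
k=2: 49.5 MHz, 80.5 MHz.
k=3: 82 MHz, 113 MHz.
k=4: 114.5 MHz, 145.5 MHz.
Within [26.5 MHz, 86.5 MHz]: 48 MHz, 49.5 MHz, 80.5 MHz, 82 MHz.

48 MHz, 49.5 MHz, 80.5 MHz, 82 MHz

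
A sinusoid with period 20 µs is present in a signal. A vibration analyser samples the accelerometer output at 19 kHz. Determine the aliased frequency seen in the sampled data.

7 kHz

T = 20 µs → f = 1/T = 50 kHz.
50 kHz mod fs = 12 kHz.
12 kHz > fs/2 = 9.5 kHz, folds to fs − 12 kHz = 7 kHz.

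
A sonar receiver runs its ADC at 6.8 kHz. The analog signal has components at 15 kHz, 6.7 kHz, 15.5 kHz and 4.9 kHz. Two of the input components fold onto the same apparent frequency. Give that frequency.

fs/2 = 3.4 kHz.
15 kHz mod fs = 1.4 kHz.
1.4 kHz ≤ fs/2 = 3.4 kHz, appears at 1.4 kHz.
6.7 kHz > fs/2 = 3.4 kHz, folds to fs − 6.7 kHz = 0.1 kHz.
15.5 kHz mod fs = 1.9 kHz.
1.9 kHz ≤ fs/2 = 3.4 kHz, appears at 1.9 kHz.
4.9 kHz > fs/2 = 3.4 kHz, folds to fs − 4.9 kHz = 1.9 kHz.
4.9 kHz and 15.5 kHz both map to 1.9 kHz.

1.9 kHz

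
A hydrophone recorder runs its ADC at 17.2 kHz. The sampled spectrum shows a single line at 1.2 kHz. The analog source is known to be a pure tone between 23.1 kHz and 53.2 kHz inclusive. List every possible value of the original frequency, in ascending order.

33.2 kHz, 35.6 kHz, 50.4 kHz, 52.8 kHz

Frequencies that alias to 1.2 kHz are k·fs ± 1.2 kHz for integer k ≥ 0.
k=0: 1.2 kHz.
k=1: 16 kHz, 18.4 kHz.
k=2: 33.2 kHz, 35.6 kHz.
k=3: 50.4 kHz, 52.8 kHz.
k=4: 67.6 kHz, 70 kHz.
Within [23.1 kHz, 53.2 kHz]: 33.2 kHz, 35.6 kHz, 50.4 kHz, 52.8 kHz.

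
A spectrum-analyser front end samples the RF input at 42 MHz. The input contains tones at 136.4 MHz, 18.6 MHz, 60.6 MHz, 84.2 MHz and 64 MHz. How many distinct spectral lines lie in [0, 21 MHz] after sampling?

fs/2 = 21 MHz.
136.4 MHz mod fs = 10.4 MHz.
10.4 MHz ≤ fs/2 = 21 MHz, appears at 10.4 MHz.
18.6 MHz ≤ fs/2 = 21 MHz, passes unchanged.
60.6 MHz mod fs = 18.6 MHz.
18.6 MHz ≤ fs/2 = 21 MHz, appears at 18.6 MHz.
84.2 MHz mod fs = 0.2 MHz.
0.2 MHz ≤ fs/2 = 21 MHz, appears at 0.2 MHz.
64 MHz mod fs = 22 MHz.
22 MHz > fs/2 = 21 MHz, folds to fs − 22 MHz = 20 MHz.
Distinct values: {0.2 MHz, 10.4 MHz, 18.6 MHz, 20 MHz} → 4.

4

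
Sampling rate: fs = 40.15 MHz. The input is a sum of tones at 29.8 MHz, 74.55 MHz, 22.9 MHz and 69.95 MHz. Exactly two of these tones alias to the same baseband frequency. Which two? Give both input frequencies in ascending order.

fs/2 = 20.075 MHz.
29.8 MHz > fs/2 = 20.075 MHz, folds to fs − 29.8 MHz = 10.35 MHz.
74.55 MHz mod fs = 34.4 MHz.
34.4 MHz > fs/2 = 20.075 MHz, folds to fs − 34.4 MHz = 5.75 MHz.
22.9 MHz > fs/2 = 20.075 MHz, folds to fs − 22.9 MHz = 17.25 MHz.
69.95 MHz mod fs = 29.8 MHz.
29.8 MHz > fs/2 = 20.075 MHz, folds to fs − 29.8 MHz = 10.35 MHz.
29.8 MHz and 69.95 MHz both map to 10.35 MHz.

29.8 MHz, 69.95 MHz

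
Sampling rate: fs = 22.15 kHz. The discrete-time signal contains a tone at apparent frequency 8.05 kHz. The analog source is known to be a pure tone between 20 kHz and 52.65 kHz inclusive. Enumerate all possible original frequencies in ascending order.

Frequencies that alias to 8.05 kHz are k·fs ± 8.05 kHz for integer k ≥ 0.
k=0: 8.05 kHz.
k=1: 14.1 kHz, 30.2 kHz.
k=2: 36.25 kHz, 52.35 kHz.
k=3: 58.4 kHz, 74.5 kHz.
Within [20 kHz, 52.65 kHz]: 30.2 kHz, 36.25 kHz, 52.35 kHz.

30.2 kHz, 36.25 kHz, 52.35 kHz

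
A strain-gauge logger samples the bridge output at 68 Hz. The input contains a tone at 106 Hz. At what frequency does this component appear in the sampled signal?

106 Hz mod fs = 38 Hz.
38 Hz > fs/2 = 34 Hz, folds to fs − 38 Hz = 30 Hz.

30 Hz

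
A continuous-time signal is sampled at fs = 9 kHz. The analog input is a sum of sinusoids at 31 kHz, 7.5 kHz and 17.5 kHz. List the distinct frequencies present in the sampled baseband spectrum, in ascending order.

0.5 kHz, 1.5 kHz, 4 kHz

fs/2 = 4.5 kHz.
31 kHz mod fs = 4 kHz.
4 kHz ≤ fs/2 = 4.5 kHz, appears at 4 kHz.
7.5 kHz > fs/2 = 4.5 kHz, folds to fs − 7.5 kHz = 1.5 kHz.
17.5 kHz mod fs = 8.5 kHz.
8.5 kHz > fs/2 = 4.5 kHz, folds to fs − 8.5 kHz = 0.5 kHz.
Distinct values: {0.5 kHz, 1.5 kHz, 4 kHz}.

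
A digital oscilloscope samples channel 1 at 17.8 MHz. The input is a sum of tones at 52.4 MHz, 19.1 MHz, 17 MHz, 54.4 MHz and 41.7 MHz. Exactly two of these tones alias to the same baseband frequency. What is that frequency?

1 MHz

fs/2 = 8.9 MHz.
52.4 MHz mod fs = 16.8 MHz.
16.8 MHz > fs/2 = 8.9 MHz, folds to fs − 16.8 MHz = 1 MHz.
19.1 MHz mod fs = 1.3 MHz.
1.3 MHz ≤ fs/2 = 8.9 MHz, appears at 1.3 MHz.
17 MHz > fs/2 = 8.9 MHz, folds to fs − 17 MHz = 0.8 MHz.
54.4 MHz mod fs = 1 MHz.
1 MHz ≤ fs/2 = 8.9 MHz, appears at 1 MHz.
41.7 MHz mod fs = 6.1 MHz.
6.1 MHz ≤ fs/2 = 8.9 MHz, appears at 6.1 MHz.
52.4 MHz and 54.4 MHz both map to 1 MHz.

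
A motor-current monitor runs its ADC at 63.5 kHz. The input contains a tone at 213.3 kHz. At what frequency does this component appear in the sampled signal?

213.3 kHz mod fs = 22.8 kHz.
22.8 kHz ≤ fs/2 = 31.75 kHz, appears at 22.8 kHz.

22.8 kHz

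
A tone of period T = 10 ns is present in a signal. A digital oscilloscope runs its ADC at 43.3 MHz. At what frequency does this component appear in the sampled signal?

T = 10 ns → f = 1/T = 100 MHz.
100 MHz mod fs = 13.4 MHz.
13.4 MHz ≤ fs/2 = 21.65 MHz, appears at 13.4 MHz.

13.4 MHz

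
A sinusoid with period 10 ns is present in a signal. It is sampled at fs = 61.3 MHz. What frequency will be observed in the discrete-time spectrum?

T = 10 ns → f = 1/T = 100 MHz.
100 MHz mod fs = 38.7 MHz.
38.7 MHz > fs/2 = 30.65 MHz, folds to fs − 38.7 MHz = 22.6 MHz.

22.6 MHz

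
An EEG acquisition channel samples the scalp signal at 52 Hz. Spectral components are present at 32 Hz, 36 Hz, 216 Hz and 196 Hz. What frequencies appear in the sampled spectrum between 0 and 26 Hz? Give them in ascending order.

8 Hz, 12 Hz, 16 Hz, 20 Hz

fs/2 = 26 Hz.
32 Hz > fs/2 = 26 Hz, folds to fs − 32 Hz = 20 Hz.
36 Hz > fs/2 = 26 Hz, folds to fs − 36 Hz = 16 Hz.
216 Hz mod fs = 8 Hz.
8 Hz ≤ fs/2 = 26 Hz, appears at 8 Hz.
196 Hz mod fs = 40 Hz.
40 Hz > fs/2 = 26 Hz, folds to fs − 40 Hz = 12 Hz.
Distinct values: {8 Hz, 12 Hz, 16 Hz, 20 Hz}.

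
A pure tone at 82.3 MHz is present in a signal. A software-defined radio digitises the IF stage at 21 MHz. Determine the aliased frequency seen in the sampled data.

1.7 MHz

82.3 MHz mod fs = 19.3 MHz.
19.3 MHz > fs/2 = 10.5 MHz, folds to fs − 19.3 MHz = 1.7 MHz.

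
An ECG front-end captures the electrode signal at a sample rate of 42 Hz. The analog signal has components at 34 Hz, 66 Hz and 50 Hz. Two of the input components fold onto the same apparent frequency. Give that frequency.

8 Hz

fs/2 = 21 Hz.
34 Hz > fs/2 = 21 Hz, folds to fs − 34 Hz = 8 Hz.
66 Hz mod fs = 24 Hz.
24 Hz > fs/2 = 21 Hz, folds to fs − 24 Hz = 18 Hz.
50 Hz mod fs = 8 Hz.
8 Hz ≤ fs/2 = 21 Hz, appears at 8 Hz.
34 Hz and 50 Hz both map to 8 Hz.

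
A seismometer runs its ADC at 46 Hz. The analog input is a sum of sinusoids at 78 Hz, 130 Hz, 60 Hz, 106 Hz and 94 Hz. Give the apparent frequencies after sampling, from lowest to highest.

fs/2 = 23 Hz.
78 Hz mod fs = 32 Hz.
32 Hz > fs/2 = 23 Hz, folds to fs − 32 Hz = 14 Hz.
130 Hz mod fs = 38 Hz.
38 Hz > fs/2 = 23 Hz, folds to fs − 38 Hz = 8 Hz.
60 Hz mod fs = 14 Hz.
14 Hz ≤ fs/2 = 23 Hz, appears at 14 Hz.
106 Hz mod fs = 14 Hz.
14 Hz ≤ fs/2 = 23 Hz, appears at 14 Hz.
94 Hz mod fs = 2 Hz.
2 Hz ≤ fs/2 = 23 Hz, appears at 2 Hz.
Distinct values: {2 Hz, 8 Hz, 14 Hz}.

2 Hz, 8 Hz, 14 Hz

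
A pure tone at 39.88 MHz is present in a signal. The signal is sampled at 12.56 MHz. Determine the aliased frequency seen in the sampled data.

2.2 MHz

39.88 MHz mod fs = 2.2 MHz.
2.2 MHz ≤ fs/2 = 6.28 MHz, appears at 2.2 MHz.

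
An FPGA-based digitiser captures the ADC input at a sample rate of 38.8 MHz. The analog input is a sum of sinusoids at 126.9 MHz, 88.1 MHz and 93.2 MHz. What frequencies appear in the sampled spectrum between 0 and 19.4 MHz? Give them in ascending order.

10.5 MHz, 15.6 MHz

fs/2 = 19.4 MHz.
126.9 MHz mod fs = 10.5 MHz.
10.5 MHz ≤ fs/2 = 19.4 MHz, appears at 10.5 MHz.
88.1 MHz mod fs = 10.5 MHz.
10.5 MHz ≤ fs/2 = 19.4 MHz, appears at 10.5 MHz.
93.2 MHz mod fs = 15.6 MHz.
15.6 MHz ≤ fs/2 = 19.4 MHz, appears at 15.6 MHz.
Distinct values: {10.5 MHz, 15.6 MHz}.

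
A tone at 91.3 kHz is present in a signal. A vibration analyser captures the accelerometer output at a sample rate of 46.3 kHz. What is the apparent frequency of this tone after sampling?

1.3 kHz

91.3 kHz mod fs = 45 kHz.
45 kHz > fs/2 = 23.15 kHz, folds to fs − 45 kHz = 1.3 kHz.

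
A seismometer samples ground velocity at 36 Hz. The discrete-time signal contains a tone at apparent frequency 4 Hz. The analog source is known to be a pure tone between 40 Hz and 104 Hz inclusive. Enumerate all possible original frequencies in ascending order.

Frequencies that alias to 4 Hz are k·fs ± 4 Hz for integer k ≥ 0.
k=0: 4 Hz.
k=1: 32 Hz, 40 Hz.
k=2: 68 Hz, 76 Hz.
k=3: 104 Hz, 112 Hz.
k=4: 140 Hz, 148 Hz.
Within [40 Hz, 104 Hz]: 40 Hz, 68 Hz, 76 Hz, 104 Hz.

40 Hz, 68 Hz, 76 Hz, 104 Hz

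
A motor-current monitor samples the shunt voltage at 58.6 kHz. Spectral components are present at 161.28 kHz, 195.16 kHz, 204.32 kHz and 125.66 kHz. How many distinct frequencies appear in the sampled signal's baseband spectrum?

4

fs/2 = 29.3 kHz.
161.28 kHz mod fs = 44.08 kHz.
44.08 kHz > fs/2 = 29.3 kHz, folds to fs − 44.08 kHz = 14.52 kHz.
195.16 kHz mod fs = 19.36 kHz.
19.36 kHz ≤ fs/2 = 29.3 kHz, appears at 19.36 kHz.
204.32 kHz mod fs = 28.52 kHz.
28.52 kHz ≤ fs/2 = 29.3 kHz, appears at 28.52 kHz.
125.66 kHz mod fs = 8.46 kHz.
8.46 kHz ≤ fs/2 = 29.3 kHz, appears at 8.46 kHz.
Distinct values: {8.46 kHz, 14.52 kHz, 19.36 kHz, 28.52 kHz} → 4.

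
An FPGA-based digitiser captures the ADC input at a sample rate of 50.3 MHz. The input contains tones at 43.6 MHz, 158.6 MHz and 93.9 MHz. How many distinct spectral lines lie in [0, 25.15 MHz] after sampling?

fs/2 = 25.15 MHz.
43.6 MHz > fs/2 = 25.15 MHz, folds to fs − 43.6 MHz = 6.7 MHz.
158.6 MHz mod fs = 7.7 MHz.
7.7 MHz ≤ fs/2 = 25.15 MHz, appears at 7.7 MHz.
93.9 MHz mod fs = 43.6 MHz.
43.6 MHz > fs/2 = 25.15 MHz, folds to fs − 43.6 MHz = 6.7 MHz.
Distinct values: {6.7 MHz, 7.7 MHz} → 2.

2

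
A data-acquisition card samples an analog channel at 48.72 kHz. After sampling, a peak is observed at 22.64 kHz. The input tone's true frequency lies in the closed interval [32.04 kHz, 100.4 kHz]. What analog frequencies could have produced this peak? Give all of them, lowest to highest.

Frequencies that alias to 22.64 kHz are k·fs ± 22.64 kHz for integer k ≥ 0.
k=0: 22.64 kHz.
k=1: 26.08 kHz, 71.36 kHz.
k=2: 74.8 kHz, 120.08 kHz.
k=3: 123.52 kHz, 168.8 kHz.
Within [32.04 kHz, 100.4 kHz]: 71.36 kHz, 74.8 kHz.

71.36 kHz, 74.8 kHz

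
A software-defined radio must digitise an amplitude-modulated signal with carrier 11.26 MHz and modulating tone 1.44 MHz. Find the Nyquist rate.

AM sidebands sit at fc ± fm = 9.82 MHz and 12.7 MHz.
Highest-frequency component: 12.7 MHz.
Nyquist rate = 2 × 12.7 MHz = 25.4 MHz.

25.4 MHz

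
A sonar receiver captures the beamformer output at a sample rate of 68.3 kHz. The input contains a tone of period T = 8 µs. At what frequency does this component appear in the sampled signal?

T = 8 µs → f = 1/T = 125 kHz.
125 kHz mod fs = 56.7 kHz.
56.7 kHz > fs/2 = 34.15 kHz, folds to fs − 56.7 kHz = 11.6 kHz.

11.6 kHz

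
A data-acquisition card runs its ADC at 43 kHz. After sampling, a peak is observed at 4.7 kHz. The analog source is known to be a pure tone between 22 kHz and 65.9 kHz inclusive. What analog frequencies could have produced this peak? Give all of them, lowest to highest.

38.3 kHz, 47.7 kHz

Frequencies that alias to 4.7 kHz are k·fs ± 4.7 kHz for integer k ≥ 0.
k=0: 4.7 kHz.
k=1: 38.3 kHz, 47.7 kHz.
k=2: 81.3 kHz, 90.7 kHz.
Within [22 kHz, 65.9 kHz]: 38.3 kHz, 47.7 kHz.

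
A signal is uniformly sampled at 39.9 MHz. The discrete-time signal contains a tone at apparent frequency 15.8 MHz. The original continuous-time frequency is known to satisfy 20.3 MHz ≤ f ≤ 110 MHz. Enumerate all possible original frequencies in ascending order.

24.1 MHz, 55.7 MHz, 64 MHz, 95.6 MHz, 103.9 MHz

Frequencies that alias to 15.8 MHz are k·fs ± 15.8 MHz for integer k ≥ 0.
k=0: 15.8 MHz.
k=1: 24.1 MHz, 55.7 MHz.
k=2: 64 MHz, 95.6 MHz.
k=3: 103.9 MHz, 135.5 MHz.
k=4: 143.8 MHz, 175.4 MHz.
Within [20.3 MHz, 110 MHz]: 24.1 MHz, 55.7 MHz, 64 MHz, 95.6 MHz, 103.9 MHz.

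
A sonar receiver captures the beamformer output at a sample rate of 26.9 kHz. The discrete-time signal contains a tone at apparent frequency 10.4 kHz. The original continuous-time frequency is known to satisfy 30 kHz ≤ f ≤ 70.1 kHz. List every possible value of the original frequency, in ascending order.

37.3 kHz, 43.4 kHz, 64.2 kHz

Frequencies that alias to 10.4 kHz are k·fs ± 10.4 kHz for integer k ≥ 0.
k=0: 10.4 kHz.
k=1: 16.5 kHz, 37.3 kHz.
k=2: 43.4 kHz, 64.2 kHz.
k=3: 70.3 kHz, 91.1 kHz.
Within [30 kHz, 70.1 kHz]: 37.3 kHz, 43.4 kHz, 64.2 kHz.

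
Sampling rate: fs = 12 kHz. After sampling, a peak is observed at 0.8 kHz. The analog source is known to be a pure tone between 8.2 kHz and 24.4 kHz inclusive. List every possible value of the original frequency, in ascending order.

Frequencies that alias to 0.8 kHz are k·fs ± 0.8 kHz for integer k ≥ 0.
k=0: 0.8 kHz.
k=1: 11.2 kHz, 12.8 kHz.
k=2: 23.2 kHz, 24.8 kHz.
k=3: 35.2 kHz, 36.8 kHz.
Within [8.2 kHz, 24.4 kHz]: 11.2 kHz, 12.8 kHz, 23.2 kHz.

11.2 kHz, 12.8 kHz, 23.2 kHz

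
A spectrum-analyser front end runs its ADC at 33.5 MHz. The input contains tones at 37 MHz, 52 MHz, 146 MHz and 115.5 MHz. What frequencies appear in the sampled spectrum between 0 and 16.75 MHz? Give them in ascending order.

fs/2 = 16.75 MHz.
37 MHz mod fs = 3.5 MHz.
3.5 MHz ≤ fs/2 = 16.75 MHz, appears at 3.5 MHz.
52 MHz mod fs = 18.5 MHz.
18.5 MHz > fs/2 = 16.75 MHz, folds to fs − 18.5 MHz = 15 MHz.
146 MHz mod fs = 12 MHz.
12 MHz ≤ fs/2 = 16.75 MHz, appears at 12 MHz.
115.5 MHz mod fs = 15 MHz.
15 MHz ≤ fs/2 = 16.75 MHz, appears at 15 MHz.
Distinct values: {3.5 MHz, 12 MHz, 15 MHz}.

3.5 MHz, 12 MHz, 15 MHz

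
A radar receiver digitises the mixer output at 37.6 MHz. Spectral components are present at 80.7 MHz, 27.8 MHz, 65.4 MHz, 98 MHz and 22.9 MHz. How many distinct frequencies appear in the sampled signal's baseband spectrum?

4

fs/2 = 18.8 MHz.
80.7 MHz mod fs = 5.5 MHz.
5.5 MHz ≤ fs/2 = 18.8 MHz, appears at 5.5 MHz.
27.8 MHz > fs/2 = 18.8 MHz, folds to fs − 27.8 MHz = 9.8 MHz.
65.4 MHz mod fs = 27.8 MHz.
27.8 MHz > fs/2 = 18.8 MHz, folds to fs − 27.8 MHz = 9.8 MHz.
98 MHz mod fs = 22.8 MHz.
22.8 MHz > fs/2 = 18.8 MHz, folds to fs − 22.8 MHz = 14.8 MHz.
22.9 MHz > fs/2 = 18.8 MHz, folds to fs − 22.9 MHz = 14.7 MHz.
Distinct values: {5.5 MHz, 9.8 MHz, 14.7 MHz, 14.8 MHz} → 4.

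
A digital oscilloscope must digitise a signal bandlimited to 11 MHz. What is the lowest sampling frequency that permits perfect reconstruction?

Nyquist rate = 2 × 11 MHz = 22 MHz.

22 MHz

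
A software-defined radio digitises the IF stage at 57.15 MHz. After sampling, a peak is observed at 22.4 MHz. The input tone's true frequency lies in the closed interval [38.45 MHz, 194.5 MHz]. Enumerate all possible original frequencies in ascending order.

79.55 MHz, 91.9 MHz, 136.7 MHz, 149.05 MHz, 193.85 MHz

Frequencies that alias to 22.4 MHz are k·fs ± 22.4 MHz for integer k ≥ 0.
k=0: 22.4 MHz.
k=1: 34.75 MHz, 79.55 MHz.
k=2: 91.9 MHz, 136.7 MHz.
k=3: 149.05 MHz, 193.85 MHz.
k=4: 206.2 MHz, 251 MHz.
Within [38.45 MHz, 194.5 MHz]: 79.55 MHz, 91.9 MHz, 136.7 MHz, 149.05 MHz, 193.85 MHz.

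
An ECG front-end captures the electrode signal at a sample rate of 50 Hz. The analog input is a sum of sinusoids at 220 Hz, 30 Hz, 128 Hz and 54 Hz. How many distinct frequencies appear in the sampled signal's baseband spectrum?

3

fs/2 = 25 Hz.
220 Hz mod fs = 20 Hz.
20 Hz ≤ fs/2 = 25 Hz, appears at 20 Hz.
30 Hz > fs/2 = 25 Hz, folds to fs − 30 Hz = 20 Hz.
128 Hz mod fs = 28 Hz.
28 Hz > fs/2 = 25 Hz, folds to fs − 28 Hz = 22 Hz.
54 Hz mod fs = 4 Hz.
4 Hz ≤ fs/2 = 25 Hz, appears at 4 Hz.
Distinct values: {4 Hz, 20 Hz, 22 Hz} → 3.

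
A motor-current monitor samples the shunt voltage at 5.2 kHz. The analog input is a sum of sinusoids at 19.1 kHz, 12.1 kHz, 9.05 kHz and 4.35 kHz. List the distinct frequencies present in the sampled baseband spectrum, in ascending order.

0.85 kHz, 1.35 kHz, 1.7 kHz

fs/2 = 2.6 kHz.
19.1 kHz mod fs = 3.5 kHz.
3.5 kHz > fs/2 = 2.6 kHz, folds to fs − 3.5 kHz = 1.7 kHz.
12.1 kHz mod fs = 1.7 kHz.
1.7 kHz ≤ fs/2 = 2.6 kHz, appears at 1.7 kHz.
9.05 kHz mod fs = 3.85 kHz.
3.85 kHz > fs/2 = 2.6 kHz, folds to fs − 3.85 kHz = 1.35 kHz.
4.35 kHz > fs/2 = 2.6 kHz, folds to fs − 4.35 kHz = 0.85 kHz.
Distinct values: {0.85 kHz, 1.35 kHz, 1.7 kHz}.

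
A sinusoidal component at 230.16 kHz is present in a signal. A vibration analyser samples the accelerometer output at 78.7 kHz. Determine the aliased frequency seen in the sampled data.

230.16 kHz mod fs = 72.76 kHz.
72.76 kHz > fs/2 = 39.35 kHz, folds to fs − 72.76 kHz = 5.94 kHz.

5.94 kHz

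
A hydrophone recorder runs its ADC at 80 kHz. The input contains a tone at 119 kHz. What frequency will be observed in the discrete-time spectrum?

119 kHz mod fs = 39 kHz.
39 kHz ≤ fs/2 = 40 kHz, appears at 39 kHz.

39 kHz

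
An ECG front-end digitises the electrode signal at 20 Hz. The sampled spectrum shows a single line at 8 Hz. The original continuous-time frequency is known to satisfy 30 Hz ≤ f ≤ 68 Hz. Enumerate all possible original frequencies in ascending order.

32 Hz, 48 Hz, 52 Hz, 68 Hz

Frequencies that alias to 8 Hz are k·fs ± 8 Hz for integer k ≥ 0.
k=0: 8 Hz.
k=1: 12 Hz, 28 Hz.
k=2: 32 Hz, 48 Hz.
k=3: 52 Hz, 68 Hz.
k=4: 72 Hz, 88 Hz.
Within [30 Hz, 68 Hz]: 32 Hz, 48 Hz, 52 Hz, 68 Hz.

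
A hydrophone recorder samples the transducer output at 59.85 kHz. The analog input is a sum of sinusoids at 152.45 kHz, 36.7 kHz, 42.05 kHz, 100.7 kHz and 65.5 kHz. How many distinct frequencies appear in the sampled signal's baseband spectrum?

fs/2 = 29.925 kHz.
152.45 kHz mod fs = 32.75 kHz.
32.75 kHz > fs/2 = 29.925 kHz, folds to fs − 32.75 kHz = 27.1 kHz.
36.7 kHz > fs/2 = 29.925 kHz, folds to fs − 36.7 kHz = 23.15 kHz.
42.05 kHz > fs/2 = 29.925 kHz, folds to fs − 42.05 kHz = 17.8 kHz.
100.7 kHz mod fs = 40.85 kHz.
40.85 kHz > fs/2 = 29.925 kHz, folds to fs − 40.85 kHz = 19 kHz.
65.5 kHz mod fs = 5.65 kHz.
5.65 kHz ≤ fs/2 = 29.925 kHz, appears at 5.65 kHz.
Distinct values: {5.65 kHz, 17.8 kHz, 19 kHz, 23.15 kHz, 27.1 kHz} → 5.

5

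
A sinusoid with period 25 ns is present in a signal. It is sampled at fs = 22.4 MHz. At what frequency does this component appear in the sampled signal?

T = 25 ns → f = 1/T = 40 MHz.
40 MHz mod fs = 17.6 MHz.
17.6 MHz > fs/2 = 11.2 MHz, folds to fs − 17.6 MHz = 4.8 MHz.

4.8 MHz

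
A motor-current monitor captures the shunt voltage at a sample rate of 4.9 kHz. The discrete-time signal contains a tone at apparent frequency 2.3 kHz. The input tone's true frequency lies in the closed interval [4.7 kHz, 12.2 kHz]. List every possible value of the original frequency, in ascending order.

Frequencies that alias to 2.3 kHz are k·fs ± 2.3 kHz for integer k ≥ 0.
k=0: 2.3 kHz.
k=1: 2.6 kHz, 7.2 kHz.
k=2: 7.5 kHz, 12.1 kHz.
k=3: 12.4 kHz, 17 kHz.
Within [4.7 kHz, 12.2 kHz]: 7.2 kHz, 7.5 kHz, 12.1 kHz.

7.2 kHz, 7.5 kHz, 12.1 kHz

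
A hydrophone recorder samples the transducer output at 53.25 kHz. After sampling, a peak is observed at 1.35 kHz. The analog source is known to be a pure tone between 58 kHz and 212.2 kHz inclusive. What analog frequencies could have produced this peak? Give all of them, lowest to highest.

105.15 kHz, 107.85 kHz, 158.4 kHz, 161.1 kHz, 211.65 kHz

Frequencies that alias to 1.35 kHz are k·fs ± 1.35 kHz for integer k ≥ 0.
k=0: 1.35 kHz.
k=1: 51.9 kHz, 54.6 kHz.
k=2: 105.15 kHz, 107.85 kHz.
k=3: 158.4 kHz, 161.1 kHz.
k=4: 211.65 kHz, 214.35 kHz.
k=5: 264.9 kHz, 267.6 kHz.
Within [58 kHz, 212.2 kHz]: 105.15 kHz, 107.85 kHz, 158.4 kHz, 161.1 kHz, 211.65 kHz.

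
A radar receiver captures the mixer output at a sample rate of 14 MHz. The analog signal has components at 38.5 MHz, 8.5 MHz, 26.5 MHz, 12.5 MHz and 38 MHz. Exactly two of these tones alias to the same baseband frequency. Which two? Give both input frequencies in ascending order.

fs/2 = 7 MHz.
38.5 MHz mod fs = 10.5 MHz.
10.5 MHz > fs/2 = 7 MHz, folds to fs − 10.5 MHz = 3.5 MHz.
8.5 MHz > fs/2 = 7 MHz, folds to fs − 8.5 MHz = 5.5 MHz.
26.5 MHz mod fs = 12.5 MHz.
12.5 MHz > fs/2 = 7 MHz, folds to fs − 12.5 MHz = 1.5 MHz.
12.5 MHz > fs/2 = 7 MHz, folds to fs − 12.5 MHz = 1.5 MHz.
38 MHz mod fs = 10 MHz.
10 MHz > fs/2 = 7 MHz, folds to fs − 10 MHz = 4 MHz.
12.5 MHz and 26.5 MHz both map to 1.5 MHz.

12.5 MHz, 26.5 MHz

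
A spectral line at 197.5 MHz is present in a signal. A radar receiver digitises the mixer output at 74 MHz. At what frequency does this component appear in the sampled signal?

24.5 MHz

197.5 MHz mod fs = 49.5 MHz.
49.5 MHz > fs/2 = 37 MHz, folds to fs − 49.5 MHz = 24.5 MHz.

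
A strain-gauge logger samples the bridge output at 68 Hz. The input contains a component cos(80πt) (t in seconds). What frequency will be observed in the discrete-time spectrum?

ω = 80π rad/s → f = ω/(2π) = 40 Hz.
40 Hz > fs/2 = 34 Hz, folds to fs − 40 Hz = 28 Hz.

28 Hz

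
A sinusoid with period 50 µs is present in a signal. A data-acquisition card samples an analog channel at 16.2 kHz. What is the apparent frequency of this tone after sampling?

3.8 kHz

T = 50 µs → f = 1/T = 20 kHz.
20 kHz mod fs = 3.8 kHz.
3.8 kHz ≤ fs/2 = 8.1 kHz, appears at 3.8 kHz.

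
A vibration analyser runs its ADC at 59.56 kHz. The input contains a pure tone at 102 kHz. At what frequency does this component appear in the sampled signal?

17.12 kHz

102 kHz mod fs = 42.44 kHz.
42.44 kHz > fs/2 = 29.78 kHz, folds to fs − 42.44 kHz = 17.12 kHz.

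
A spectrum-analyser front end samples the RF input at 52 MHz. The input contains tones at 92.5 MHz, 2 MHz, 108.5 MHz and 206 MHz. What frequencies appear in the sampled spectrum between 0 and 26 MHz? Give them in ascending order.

fs/2 = 26 MHz.
92.5 MHz mod fs = 40.5 MHz.
40.5 MHz > fs/2 = 26 MHz, folds to fs − 40.5 MHz = 11.5 MHz.
2 MHz ≤ fs/2 = 26 MHz, passes unchanged.
108.5 MHz mod fs = 4.5 MHz.
4.5 MHz ≤ fs/2 = 26 MHz, appears at 4.5 MHz.
206 MHz mod fs = 50 MHz.
50 MHz > fs/2 = 26 MHz, folds to fs − 50 MHz = 2 MHz.
Distinct values: {2 MHz, 4.5 MHz, 11.5 MHz}.

2 MHz, 4.5 MHz, 11.5 MHz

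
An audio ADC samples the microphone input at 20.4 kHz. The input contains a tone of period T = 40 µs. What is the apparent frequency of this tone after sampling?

T = 40 µs → f = 1/T = 25 kHz.
25 kHz mod fs = 4.6 kHz.
4.6 kHz ≤ fs/2 = 10.2 kHz, appears at 4.6 kHz.

4.6 kHz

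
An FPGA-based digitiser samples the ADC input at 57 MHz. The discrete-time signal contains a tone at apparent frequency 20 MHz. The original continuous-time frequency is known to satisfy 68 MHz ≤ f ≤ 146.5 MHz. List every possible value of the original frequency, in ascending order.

77 MHz, 94 MHz, 134 MHz

Frequencies that alias to 20 MHz are k·fs ± 20 MHz for integer k ≥ 0.
k=0: 20 MHz.
k=1: 37 MHz, 77 MHz.
k=2: 94 MHz, 134 MHz.
k=3: 151 MHz, 191 MHz.
Within [68 MHz, 146.5 MHz]: 77 MHz, 94 MHz, 134 MHz.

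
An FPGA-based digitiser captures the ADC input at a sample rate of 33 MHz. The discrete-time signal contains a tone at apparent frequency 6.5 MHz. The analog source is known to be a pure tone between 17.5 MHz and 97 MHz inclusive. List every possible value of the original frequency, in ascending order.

Frequencies that alias to 6.5 MHz are k·fs ± 6.5 MHz for integer k ≥ 0.
k=0: 6.5 MHz.
k=1: 26.5 MHz, 39.5 MHz.
k=2: 59.5 MHz, 72.5 MHz.
k=3: 92.5 MHz, 105.5 MHz.
k=4: 125.5 MHz, 138.5 MHz.
Within [17.5 MHz, 97 MHz]: 26.5 MHz, 39.5 MHz, 59.5 MHz, 72.5 MHz, 92.5 MHz.

26.5 MHz, 39.5 MHz, 59.5 MHz, 72.5 MHz, 92.5 MHz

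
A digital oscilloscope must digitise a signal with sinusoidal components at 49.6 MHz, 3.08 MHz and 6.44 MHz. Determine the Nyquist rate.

Highest-frequency component: 49.6 MHz.
Nyquist rate = 2 × 49.6 MHz = 99.2 MHz.

99.2 MHz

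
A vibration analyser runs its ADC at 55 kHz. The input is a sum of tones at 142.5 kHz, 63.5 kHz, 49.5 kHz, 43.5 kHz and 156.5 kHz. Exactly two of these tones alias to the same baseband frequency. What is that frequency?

8.5 kHz

fs/2 = 27.5 kHz.
142.5 kHz mod fs = 32.5 kHz.
32.5 kHz > fs/2 = 27.5 kHz, folds to fs − 32.5 kHz = 22.5 kHz.
63.5 kHz mod fs = 8.5 kHz.
8.5 kHz ≤ fs/2 = 27.5 kHz, appears at 8.5 kHz.
49.5 kHz > fs/2 = 27.5 kHz, folds to fs − 49.5 kHz = 5.5 kHz.
43.5 kHz > fs/2 = 27.5 kHz, folds to fs − 43.5 kHz = 11.5 kHz.
156.5 kHz mod fs = 46.5 kHz.
46.5 kHz > fs/2 = 27.5 kHz, folds to fs − 46.5 kHz = 8.5 kHz.
63.5 kHz and 156.5 kHz both map to 8.5 kHz.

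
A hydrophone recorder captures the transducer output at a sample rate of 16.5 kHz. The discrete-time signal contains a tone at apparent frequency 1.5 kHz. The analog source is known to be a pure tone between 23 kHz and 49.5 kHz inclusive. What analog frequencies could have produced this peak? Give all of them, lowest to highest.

31.5 kHz, 34.5 kHz, 48 kHz

Frequencies that alias to 1.5 kHz are k·fs ± 1.5 kHz for integer k ≥ 0.
k=0: 1.5 kHz.
k=1: 15 kHz, 18 kHz.
k=2: 31.5 kHz, 34.5 kHz.
k=3: 48 kHz, 51 kHz.
k=4: 64.5 kHz, 67.5 kHz.
Within [23 kHz, 49.5 kHz]: 31.5 kHz, 34.5 kHz, 48 kHz.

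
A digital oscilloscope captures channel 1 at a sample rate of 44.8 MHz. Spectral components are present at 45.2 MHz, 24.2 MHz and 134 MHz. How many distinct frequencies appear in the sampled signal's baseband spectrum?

2

fs/2 = 22.4 MHz.
45.2 MHz mod fs = 0.4 MHz.
0.4 MHz ≤ fs/2 = 22.4 MHz, appears at 0.4 MHz.
24.2 MHz > fs/2 = 22.4 MHz, folds to fs − 24.2 MHz = 20.6 MHz.
134 MHz mod fs = 44.4 MHz.
44.4 MHz > fs/2 = 22.4 MHz, folds to fs − 44.4 MHz = 0.4 MHz.
Distinct values: {0.4 MHz, 20.6 MHz} → 2.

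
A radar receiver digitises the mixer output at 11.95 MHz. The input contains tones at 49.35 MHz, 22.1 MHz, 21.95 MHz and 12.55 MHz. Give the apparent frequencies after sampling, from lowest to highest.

fs/2 = 5.975 MHz.
49.35 MHz mod fs = 1.55 MHz.
1.55 MHz ≤ fs/2 = 5.975 MHz, appears at 1.55 MHz.
22.1 MHz mod fs = 10.15 MHz.
10.15 MHz > fs/2 = 5.975 MHz, folds to fs − 10.15 MHz = 1.8 MHz.
21.95 MHz mod fs = 10 MHz.
10 MHz > fs/2 = 5.975 MHz, folds to fs − 10 MHz = 1.95 MHz.
12.55 MHz mod fs = 0.6 MHz.
0.6 MHz ≤ fs/2 = 5.975 MHz, appears at 0.6 MHz.
Distinct values: {0.6 MHz, 1.55 MHz, 1.8 MHz, 1.95 MHz}.

0.6 MHz, 1.55 MHz, 1.8 MHz, 1.95 MHz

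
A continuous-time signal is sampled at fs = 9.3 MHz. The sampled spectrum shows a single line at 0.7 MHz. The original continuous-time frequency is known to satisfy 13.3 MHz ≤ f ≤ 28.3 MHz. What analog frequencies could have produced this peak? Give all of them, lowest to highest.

17.9 MHz, 19.3 MHz, 27.2 MHz

Frequencies that alias to 0.7 MHz are k·fs ± 0.7 MHz for integer k ≥ 0.
k=0: 0.7 MHz.
k=1: 8.6 MHz, 10 MHz.
k=2: 17.9 MHz, 19.3 MHz.
k=3: 27.2 MHz, 28.6 MHz.
k=4: 36.5 MHz, 37.9 MHz.
Within [13.3 MHz, 28.3 MHz]: 17.9 MHz, 19.3 MHz, 27.2 MHz.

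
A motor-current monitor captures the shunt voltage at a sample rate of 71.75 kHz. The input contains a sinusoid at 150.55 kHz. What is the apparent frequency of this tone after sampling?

7.05 kHz

150.55 kHz mod fs = 7.05 kHz.
7.05 kHz ≤ fs/2 = 35.875 kHz, appears at 7.05 kHz.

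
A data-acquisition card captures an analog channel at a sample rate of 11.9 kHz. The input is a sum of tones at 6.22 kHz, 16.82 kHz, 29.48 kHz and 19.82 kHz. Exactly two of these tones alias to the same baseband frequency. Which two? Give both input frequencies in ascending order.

6.22 kHz, 29.48 kHz

fs/2 = 5.95 kHz.
6.22 kHz > fs/2 = 5.95 kHz, folds to fs − 6.22 kHz = 5.68 kHz.
16.82 kHz mod fs = 4.92 kHz.
4.92 kHz ≤ fs/2 = 5.95 kHz, appears at 4.92 kHz.
29.48 kHz mod fs = 5.68 kHz.
5.68 kHz ≤ fs/2 = 5.95 kHz, appears at 5.68 kHz.
19.82 kHz mod fs = 7.92 kHz.
7.92 kHz > fs/2 = 5.95 kHz, folds to fs − 7.92 kHz = 3.98 kHz.
6.22 kHz and 29.48 kHz both map to 5.68 kHz.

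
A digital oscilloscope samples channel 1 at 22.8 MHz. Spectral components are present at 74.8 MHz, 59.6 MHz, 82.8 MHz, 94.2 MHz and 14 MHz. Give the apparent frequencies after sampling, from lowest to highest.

fs/2 = 11.4 MHz.
74.8 MHz mod fs = 6.4 MHz.
6.4 MHz ≤ fs/2 = 11.4 MHz, appears at 6.4 MHz.
59.6 MHz mod fs = 14 MHz.
14 MHz > fs/2 = 11.4 MHz, folds to fs − 14 MHz = 8.8 MHz.
82.8 MHz mod fs = 14.4 MHz.
14.4 MHz > fs/2 = 11.4 MHz, folds to fs − 14.4 MHz = 8.4 MHz.
94.2 MHz mod fs = 3 MHz.
3 MHz ≤ fs/2 = 11.4 MHz, appears at 3 MHz.
14 MHz > fs/2 = 11.4 MHz, folds to fs − 14 MHz = 8.8 MHz.
Distinct values: {3 MHz, 6.4 MHz, 8.4 MHz, 8.8 MHz}.

3 MHz, 6.4 MHz, 8.4 MHz, 8.8 MHz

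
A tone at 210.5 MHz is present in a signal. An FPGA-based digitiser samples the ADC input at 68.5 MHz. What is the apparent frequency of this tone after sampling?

5 MHz

210.5 MHz mod fs = 5 MHz.
5 MHz ≤ fs/2 = 34.25 MHz, appears at 5 MHz.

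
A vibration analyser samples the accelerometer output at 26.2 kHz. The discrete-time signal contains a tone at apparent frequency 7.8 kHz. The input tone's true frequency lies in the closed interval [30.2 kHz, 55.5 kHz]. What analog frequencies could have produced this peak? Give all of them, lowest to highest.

34 kHz, 44.6 kHz

Frequencies that alias to 7.8 kHz are k·fs ± 7.8 kHz for integer k ≥ 0.
k=0: 7.8 kHz.
k=1: 18.4 kHz, 34 kHz.
k=2: 44.6 kHz, 60.2 kHz.
k=3: 70.8 kHz, 86.4 kHz.
Within [30.2 kHz, 55.5 kHz]: 34 kHz, 44.6 kHz.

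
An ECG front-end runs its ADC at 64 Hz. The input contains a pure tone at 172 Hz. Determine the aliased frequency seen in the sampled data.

20 Hz

172 Hz mod fs = 44 Hz.
44 Hz > fs/2 = 32 Hz, folds to fs − 44 Hz = 20 Hz.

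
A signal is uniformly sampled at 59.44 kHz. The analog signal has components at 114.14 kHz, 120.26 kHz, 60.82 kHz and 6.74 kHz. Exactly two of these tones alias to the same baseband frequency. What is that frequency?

fs/2 = 29.72 kHz.
114.14 kHz mod fs = 54.7 kHz.
54.7 kHz > fs/2 = 29.72 kHz, folds to fs − 54.7 kHz = 4.74 kHz.
120.26 kHz mod fs = 1.38 kHz.
1.38 kHz ≤ fs/2 = 29.72 kHz, appears at 1.38 kHz.
60.82 kHz mod fs = 1.38 kHz.
1.38 kHz ≤ fs/2 = 29.72 kHz, appears at 1.38 kHz.
6.74 kHz ≤ fs/2 = 29.72 kHz, passes unchanged.
60.82 kHz and 120.26 kHz both map to 1.38 kHz.

1.38 kHz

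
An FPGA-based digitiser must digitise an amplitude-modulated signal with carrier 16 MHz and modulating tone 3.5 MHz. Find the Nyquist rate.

AM sidebands sit at fc ± fm = 12.5 MHz and 19.5 MHz.
Highest-frequency component: 19.5 MHz.
Nyquist rate = 2 × 19.5 MHz = 39 MHz.

39 MHz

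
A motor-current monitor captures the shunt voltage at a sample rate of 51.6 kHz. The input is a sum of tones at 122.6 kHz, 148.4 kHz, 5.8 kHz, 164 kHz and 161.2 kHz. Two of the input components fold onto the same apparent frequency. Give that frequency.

6.4 kHz

fs/2 = 25.8 kHz.
122.6 kHz mod fs = 19.4 kHz.
19.4 kHz ≤ fs/2 = 25.8 kHz, appears at 19.4 kHz.
148.4 kHz mod fs = 45.2 kHz.
45.2 kHz > fs/2 = 25.8 kHz, folds to fs − 45.2 kHz = 6.4 kHz.
5.8 kHz ≤ fs/2 = 25.8 kHz, passes unchanged.
164 kHz mod fs = 9.2 kHz.
9.2 kHz ≤ fs/2 = 25.8 kHz, appears at 9.2 kHz.
161.2 kHz mod fs = 6.4 kHz.
6.4 kHz ≤ fs/2 = 25.8 kHz, appears at 6.4 kHz.
148.4 kHz and 161.2 kHz both map to 6.4 kHz.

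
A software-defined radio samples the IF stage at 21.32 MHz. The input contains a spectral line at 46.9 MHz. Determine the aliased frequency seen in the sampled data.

4.26 MHz

46.9 MHz mod fs = 4.26 MHz.
4.26 MHz ≤ fs/2 = 10.66 MHz, appears at 4.26 MHz.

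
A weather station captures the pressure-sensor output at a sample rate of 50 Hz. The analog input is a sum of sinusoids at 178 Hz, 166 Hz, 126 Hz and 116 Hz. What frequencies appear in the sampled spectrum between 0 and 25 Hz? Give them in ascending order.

16 Hz, 22 Hz, 24 Hz

fs/2 = 25 Hz.
178 Hz mod fs = 28 Hz.
28 Hz > fs/2 = 25 Hz, folds to fs − 28 Hz = 22 Hz.
166 Hz mod fs = 16 Hz.
16 Hz ≤ fs/2 = 25 Hz, appears at 16 Hz.
126 Hz mod fs = 26 Hz.
26 Hz > fs/2 = 25 Hz, folds to fs − 26 Hz = 24 Hz.
116 Hz mod fs = 16 Hz.
16 Hz ≤ fs/2 = 25 Hz, appears at 16 Hz.
Distinct values: {16 Hz, 22 Hz, 24 Hz}.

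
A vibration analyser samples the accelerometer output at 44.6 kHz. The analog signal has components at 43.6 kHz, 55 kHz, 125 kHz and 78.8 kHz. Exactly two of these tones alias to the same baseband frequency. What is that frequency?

fs/2 = 22.3 kHz.
43.6 kHz > fs/2 = 22.3 kHz, folds to fs − 43.6 kHz = 1 kHz.
55 kHz mod fs = 10.4 kHz.
10.4 kHz ≤ fs/2 = 22.3 kHz, appears at 10.4 kHz.
125 kHz mod fs = 35.8 kHz.
35.8 kHz > fs/2 = 22.3 kHz, folds to fs − 35.8 kHz = 8.8 kHz.
78.8 kHz mod fs = 34.2 kHz.
34.2 kHz > fs/2 = 22.3 kHz, folds to fs − 34.2 kHz = 10.4 kHz.
55 kHz and 78.8 kHz both map to 10.4 kHz.

10.4 kHz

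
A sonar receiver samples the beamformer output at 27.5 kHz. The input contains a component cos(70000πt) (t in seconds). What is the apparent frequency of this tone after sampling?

7.5 kHz

ω = 70000π rad/s → f = ω/(2π) = 35000 Hz = 35 kHz.
35 kHz mod fs = 7.5 kHz.
7.5 kHz ≤ fs/2 = 13.75 kHz, appears at 7.5 kHz.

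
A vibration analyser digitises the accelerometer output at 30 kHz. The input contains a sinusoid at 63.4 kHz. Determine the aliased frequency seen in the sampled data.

63.4 kHz mod fs = 3.4 kHz.
3.4 kHz ≤ fs/2 = 15 kHz, appears at 3.4 kHz.

3.4 kHz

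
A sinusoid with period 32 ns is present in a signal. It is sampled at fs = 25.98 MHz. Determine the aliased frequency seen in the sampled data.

T = 32 ns → f = 1/T = 31.25 MHz.
31.25 MHz mod fs = 5.27 MHz.
5.27 MHz ≤ fs/2 = 12.99 MHz, appears at 5.27 MHz.

5.27 MHz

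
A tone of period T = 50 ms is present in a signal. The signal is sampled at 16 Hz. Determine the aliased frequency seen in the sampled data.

4 Hz

T = 50 ms → f = 1/T = 20 Hz.
20 Hz mod fs = 4 Hz.
4 Hz ≤ fs/2 = 8 Hz, appears at 4 Hz.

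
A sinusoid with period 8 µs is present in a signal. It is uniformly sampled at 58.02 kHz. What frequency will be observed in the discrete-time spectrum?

8.96 kHz

T = 8 µs → f = 1/T = 125 kHz.
125 kHz mod fs = 8.96 kHz.
8.96 kHz ≤ fs/2 = 29.01 kHz, appears at 8.96 kHz.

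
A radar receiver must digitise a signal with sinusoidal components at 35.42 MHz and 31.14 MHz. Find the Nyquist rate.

70.84 MHz

Highest-frequency component: 35.42 MHz.
Nyquist rate = 2 × 35.42 MHz = 70.84 MHz.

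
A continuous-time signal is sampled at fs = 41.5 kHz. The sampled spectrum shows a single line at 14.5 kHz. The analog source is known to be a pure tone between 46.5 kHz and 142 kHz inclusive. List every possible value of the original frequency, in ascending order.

Frequencies that alias to 14.5 kHz are k·fs ± 14.5 kHz for integer k ≥ 0.
k=0: 14.5 kHz.
k=1: 27 kHz, 56 kHz.
k=2: 68.5 kHz, 97.5 kHz.
k=3: 110 kHz, 139 kHz.
k=4: 151.5 kHz, 180.5 kHz.
Within [46.5 kHz, 142 kHz]: 56 kHz, 68.5 kHz, 97.5 kHz, 110 kHz, 139 kHz.

56 kHz, 68.5 kHz, 97.5 kHz, 110 kHz, 139 kHz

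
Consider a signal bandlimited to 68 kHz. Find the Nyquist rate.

136 kHz

Nyquist rate = 2 × 68 kHz = 136 kHz.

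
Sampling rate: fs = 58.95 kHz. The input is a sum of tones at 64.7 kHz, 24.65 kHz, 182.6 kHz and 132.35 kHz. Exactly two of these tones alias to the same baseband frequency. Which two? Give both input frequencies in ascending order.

64.7 kHz, 182.6 kHz

fs/2 = 29.475 kHz.
64.7 kHz mod fs = 5.75 kHz.
5.75 kHz ≤ fs/2 = 29.475 kHz, appears at 5.75 kHz.
24.65 kHz ≤ fs/2 = 29.475 kHz, passes unchanged.
182.6 kHz mod fs = 5.75 kHz.
5.75 kHz ≤ fs/2 = 29.475 kHz, appears at 5.75 kHz.
132.35 kHz mod fs = 14.45 kHz.
14.45 kHz ≤ fs/2 = 29.475 kHz, appears at 14.45 kHz.
64.7 kHz and 182.6 kHz both map to 5.75 kHz.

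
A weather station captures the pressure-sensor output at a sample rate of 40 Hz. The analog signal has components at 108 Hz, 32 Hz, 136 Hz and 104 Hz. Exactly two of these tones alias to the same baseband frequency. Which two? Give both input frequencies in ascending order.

104 Hz, 136 Hz

fs/2 = 20 Hz.
108 Hz mod fs = 28 Hz.
28 Hz > fs/2 = 20 Hz, folds to fs − 28 Hz = 12 Hz.
32 Hz > fs/2 = 20 Hz, folds to fs − 32 Hz = 8 Hz.
136 Hz mod fs = 16 Hz.
16 Hz ≤ fs/2 = 20 Hz, appears at 16 Hz.
104 Hz mod fs = 24 Hz.
24 Hz > fs/2 = 20 Hz, folds to fs − 24 Hz = 16 Hz.
104 Hz and 136 Hz both map to 16 Hz.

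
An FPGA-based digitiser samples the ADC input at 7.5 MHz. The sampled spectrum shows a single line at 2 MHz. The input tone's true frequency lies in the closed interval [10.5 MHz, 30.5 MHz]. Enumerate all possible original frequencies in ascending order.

13 MHz, 17 MHz, 20.5 MHz, 24.5 MHz, 28 MHz

Frequencies that alias to 2 MHz are k·fs ± 2 MHz for integer k ≥ 0.
k=0: 2 MHz.
k=1: 5.5 MHz, 9.5 MHz.
k=2: 13 MHz, 17 MHz.
k=3: 20.5 MHz, 24.5 MHz.
k=4: 28 MHz, 32 MHz.
k=5: 35.5 MHz, 39.5 MHz.
Within [10.5 MHz, 30.5 MHz]: 13 MHz, 17 MHz, 20.5 MHz, 24.5 MHz, 28 MHz.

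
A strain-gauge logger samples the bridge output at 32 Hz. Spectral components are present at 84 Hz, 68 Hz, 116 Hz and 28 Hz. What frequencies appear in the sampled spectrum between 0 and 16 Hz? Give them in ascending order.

fs/2 = 16 Hz.
84 Hz mod fs = 20 Hz.
20 Hz > fs/2 = 16 Hz, folds to fs − 20 Hz = 12 Hz.
68 Hz mod fs = 4 Hz.
4 Hz ≤ fs/2 = 16 Hz, appears at 4 Hz.
116 Hz mod fs = 20 Hz.
20 Hz > fs/2 = 16 Hz, folds to fs − 20 Hz = 12 Hz.
28 Hz > fs/2 = 16 Hz, folds to fs − 28 Hz = 4 Hz.
Distinct values: {4 Hz, 12 Hz}.

4 Hz, 12 Hz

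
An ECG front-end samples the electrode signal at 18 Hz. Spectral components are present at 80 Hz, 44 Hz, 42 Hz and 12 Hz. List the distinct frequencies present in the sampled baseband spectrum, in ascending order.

6 Hz, 8 Hz

fs/2 = 9 Hz.
80 Hz mod fs = 8 Hz.
8 Hz ≤ fs/2 = 9 Hz, appears at 8 Hz.
44 Hz mod fs = 8 Hz.
8 Hz ≤ fs/2 = 9 Hz, appears at 8 Hz.
42 Hz mod fs = 6 Hz.
6 Hz ≤ fs/2 = 9 Hz, appears at 6 Hz.
12 Hz > fs/2 = 9 Hz, folds to fs − 12 Hz = 6 Hz.
Distinct values: {6 Hz, 8 Hz}.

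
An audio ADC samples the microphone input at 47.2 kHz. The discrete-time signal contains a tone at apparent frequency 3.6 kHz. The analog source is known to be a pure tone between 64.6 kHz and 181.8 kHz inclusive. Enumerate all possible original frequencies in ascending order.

90.8 kHz, 98 kHz, 138 kHz, 145.2 kHz

Frequencies that alias to 3.6 kHz are k·fs ± 3.6 kHz for integer k ≥ 0.
k=0: 3.6 kHz.
k=1: 43.6 kHz, 50.8 kHz.
k=2: 90.8 kHz, 98 kHz.
k=3: 138 kHz, 145.2 kHz.
k=4: 185.2 kHz, 192.4 kHz.
Within [64.6 kHz, 181.8 kHz]: 90.8 kHz, 98 kHz, 138 kHz, 145.2 kHz.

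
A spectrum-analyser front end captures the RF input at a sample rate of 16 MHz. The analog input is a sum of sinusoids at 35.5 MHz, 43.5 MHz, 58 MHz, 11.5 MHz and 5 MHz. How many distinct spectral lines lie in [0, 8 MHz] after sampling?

4

fs/2 = 8 MHz.
35.5 MHz mod fs = 3.5 MHz.
3.5 MHz ≤ fs/2 = 8 MHz, appears at 3.5 MHz.
43.5 MHz mod fs = 11.5 MHz.
11.5 MHz > fs/2 = 8 MHz, folds to fs − 11.5 MHz = 4.5 MHz.
58 MHz mod fs = 10 MHz.
10 MHz > fs/2 = 8 MHz, folds to fs − 10 MHz = 6 MHz.
11.5 MHz > fs/2 = 8 MHz, folds to fs − 11.5 MHz = 4.5 MHz.
5 MHz ≤ fs/2 = 8 MHz, passes unchanged.
Distinct values: {3.5 MHz, 4.5 MHz, 5 MHz, 6 MHz} → 4.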